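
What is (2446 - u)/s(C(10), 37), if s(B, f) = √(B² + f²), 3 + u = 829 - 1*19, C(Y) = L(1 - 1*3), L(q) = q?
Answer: 1639*√1373/1373 ≈ 44.233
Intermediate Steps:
C(Y) = -2 (C(Y) = 1 - 1*3 = 1 - 3 = -2)
u = 807 (u = -3 + (829 - 1*19) = -3 + (829 - 19) = -3 + 810 = 807)
(2446 - u)/s(C(10), 37) = (2446 - 1*807)/(√((-2)² + 37²)) = (2446 - 807)/(√(4 + 1369)) = 1639/(√1373) = 1639*(√1373/1373) = 1639*√1373/1373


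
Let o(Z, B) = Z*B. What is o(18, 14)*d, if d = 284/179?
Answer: 71568/179 ≈ 399.82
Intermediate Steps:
o(Z, B) = B*Z
d = 284/179 (d = 284*(1/179) = 284/179 ≈ 1.5866)
o(18, 14)*d = (14*18)*(284/179) = 252*(284/179) = 71568/179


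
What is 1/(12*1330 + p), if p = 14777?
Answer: 1/30737 ≈ 3.2534e-5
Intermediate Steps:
1/(12*1330 + p) = 1/(12*1330 + 14777) = 1/(15960 + 14777) = 1/30737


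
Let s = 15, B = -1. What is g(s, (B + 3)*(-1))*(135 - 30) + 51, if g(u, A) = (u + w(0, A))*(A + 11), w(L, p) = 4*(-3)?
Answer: 2886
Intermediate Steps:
w(L, p) = -12
g(u, A) = (-12 + u)*(11 + A) (g(u, A) = (u - 12)*(A + 11) = (-12 + u)*(11 + A))
g(s, (B + 3)*(-1))*(135 - 30) + 51 = (-132 - 12*(-1 + 3)*(-1) + 11*15 + ((-1 + 3)*(-1))*15)*(135 - 30) + 51 = (-132 - 24*(-1) + 165 + (2*(-1))*15)*105 + 51 = (-132 - 12*(-2) + 165 - 2*15)*105 + 51 = (-132 + 24 + 165 - 30)*105 + 51 = 27*105 + 51 = 2835 + 51 = 2886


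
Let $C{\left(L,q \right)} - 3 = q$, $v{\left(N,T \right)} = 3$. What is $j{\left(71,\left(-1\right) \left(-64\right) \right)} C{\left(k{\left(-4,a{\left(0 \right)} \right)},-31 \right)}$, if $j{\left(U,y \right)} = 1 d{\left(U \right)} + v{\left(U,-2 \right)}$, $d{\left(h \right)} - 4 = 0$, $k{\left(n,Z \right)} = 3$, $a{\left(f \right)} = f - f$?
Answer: $-196$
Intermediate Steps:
$a{\left(f \right)} = 0$
$d{\left(h \right)} = 4$ ($d{\left(h \right)} = 4 + 0 = 4$)
$C{\left(L,q \right)} = 3 + q$
$j{\left(U,y \right)} = 7$ ($j{\left(U,y \right)} = 1 \cdot 4 + 3 = 4 + 3 = 7$)
$j{\left(71,\left(-1\right) \left(-64\right) \right)} C{\left(k{\left(-4,a{\left(0 \right)} \right)},-31 \right)} = 7 \left(3 - 31\right) = 7 \left(-28\right) = -196$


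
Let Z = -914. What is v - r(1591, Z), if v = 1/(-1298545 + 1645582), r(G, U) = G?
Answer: -552135866/347037 ≈ -1591.0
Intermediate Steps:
v = 1/347037 ≈ 2.8815e-6
v - r(1591, Z) = 1/347037 - 1*1591 = 1/347037 - 1591 = -552135866/347037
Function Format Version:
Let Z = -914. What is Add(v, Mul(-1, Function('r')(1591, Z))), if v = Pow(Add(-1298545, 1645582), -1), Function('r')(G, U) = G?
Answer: Rational(-552135866, 347037) ≈ -1591.0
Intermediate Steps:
v = Rational(1, 347037) (v = Pow(347037, -1) = Rational(1, 347037) ≈ 2.8815e-6)
Add(v, Mul(-1, Function('r')(1591, Z))) = Add(Rational(1, 347037), Mul(-1, 1591)) = Add(Rational(1, 347037), -1591) = Rational(-552135866, 347037)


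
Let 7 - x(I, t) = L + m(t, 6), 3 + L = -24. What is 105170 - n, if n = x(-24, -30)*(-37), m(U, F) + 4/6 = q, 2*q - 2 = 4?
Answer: 319025/3 ≈ 1.0634e+5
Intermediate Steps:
q = 3 (q = 1 + (½)*4 = 1 + 2 = 3)
m(U, F) = 7/3 (m(U, F) = -⅔ + 3 = 7/3)
L = -27 (L = -3 - 24 = -27)
x(I, t) = 95/3 (x(I, t) = 7 - (-27 + 7/3) = 7 - 1*(-74/3) = 7 + 74/3 = 95/3)
n = -3515/3 (n = (95/3)*(-37) = -3515/3 ≈ -1171.7)
105170 - n = 105170 - 1*(-3515/3) = 105170 + 3515/3 = 319025/3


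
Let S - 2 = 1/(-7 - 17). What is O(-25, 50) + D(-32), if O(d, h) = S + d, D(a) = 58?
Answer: 839/24 ≈ 34.958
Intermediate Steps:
S = 47/24 (S = 2 + 1/(-7 - 17) = 2 + 1/(-24) = 2 - 1/24 = 47/24 ≈ 1.9583)
O(d, h) = 47/24 + d
O(-25, 50) + D(-32) = (47/24 - 25) + 58 = -553/24 + 58 = 839/24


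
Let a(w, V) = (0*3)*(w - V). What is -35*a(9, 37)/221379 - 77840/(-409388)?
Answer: 2780/14621 ≈ 0.19014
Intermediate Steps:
a(w, V) = 0 (a(w, V) = 0*(w - V) = 0)
-35*a(9, 37)/221379 - 77840/(-409388) = -35*0/221379 - 77840/(-409388) = 0*(1/221379) - 77840*(-1/409388) = 0 + 2780/14621 = 2780/14621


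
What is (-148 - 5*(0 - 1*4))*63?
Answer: -8064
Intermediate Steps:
(-148 - 5*(0 - 1*4))*63 = (-148 - 5*(0 - 4))*63 = (-148 - 5*(-4))*63 = (-148 + 20)*63 = -128*63 = -8064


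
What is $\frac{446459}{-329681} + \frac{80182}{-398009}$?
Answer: $- \frac{204129182073}{131216005129} \approx -1.5557$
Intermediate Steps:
$\frac{446459}{-329681} + \frac{80182}{-398009} = 446459 \left(- \frac{1}{329681}\right) + 80182 \left(- \frac{1}{398009}\right) = - \frac{446459}{329681} - \frac{80182}{398009} = - \frac{204129182073}{131216005129}$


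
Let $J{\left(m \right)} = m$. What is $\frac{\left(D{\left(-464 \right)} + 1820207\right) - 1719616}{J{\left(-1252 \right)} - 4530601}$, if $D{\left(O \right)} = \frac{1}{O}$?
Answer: $- \frac{46674223}{2102779792} \approx -0.022196$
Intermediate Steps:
$\frac{\left(D{\left(-464 \right)} + 1820207\right) - 1719616}{J{\left(-1252 \right)} - 4530601} = \frac{\left(\frac{1}{-464} + 1820207\right) - 1719616}{-1252 - 4530601} = \frac{\left(- \frac{1}{464} + 1820207\right) - 1719616}{-4531853} = \left(\frac{844576047}{464} - 1719616\right) \left(- \frac{1}{4531853}\right) = \frac{46674223}{464} \left(- \frac{1}{4531853}\right) = - \frac{46674223}{2102779792}$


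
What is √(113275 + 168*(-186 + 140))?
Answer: √105547 ≈ 324.88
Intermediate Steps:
√(113275 + 168*(-186 + 140)) = √(113275 + 168*(-46)) = √(113275 - 7728) = √105547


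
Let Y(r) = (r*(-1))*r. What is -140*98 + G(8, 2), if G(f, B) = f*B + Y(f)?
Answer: -13768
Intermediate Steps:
Y(r) = -r² (Y(r) = (-r)*r = -r²)
G(f, B) = -f² + B*f (G(f, B) = f*B - f² = B*f - f² = -f² + B*f)
-140*98 + G(8, 2) = -140*98 + 8*(2 - 1*8) = -13720 + 8*(2 - 8) = -13720 + 8*(-6) = -13720 - 48 = -13768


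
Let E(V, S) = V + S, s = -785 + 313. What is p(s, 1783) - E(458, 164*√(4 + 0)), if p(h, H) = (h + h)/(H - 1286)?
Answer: -391586/497 ≈ -787.90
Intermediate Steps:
s = -472
p(h, H) = 2*h/(-1286 + H) (p(h, H) = (2*h)/(-1286 + H) = 2*h/(-1286 + H))
E(V, S) = S + V
p(s, 1783) - E(458, 164*√(4 + 0)) = 2*(-472)/(-1286 + 1783) - (164*√(4 + 0) + 458) = 2*(-472)/497 - (164*√4 + 458) = 2*(-472)*(1/497) - (164*2 + 458) = -944/497 - (328 + 458) = -944/497 - 1*786 = -944/497 - 786 = -391586/497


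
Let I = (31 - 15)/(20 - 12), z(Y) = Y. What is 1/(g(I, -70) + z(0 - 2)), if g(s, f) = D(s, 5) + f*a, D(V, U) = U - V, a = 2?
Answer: -1/139 ≈ -0.0071942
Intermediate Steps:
I = 2 (I = 16/8 = 16*(⅛) = 2)
g(s, f) = 5 - s + 2*f (g(s, f) = (5 - s) + f*2 = (5 - s) + 2*f = 5 - s + 2*f)
1/(g(I, -70) + z(0 - 2)) = 1/((5 - 1*2 + 2*(-70)) + (0 - 2)) = 1/((5 - 2 - 140) - 2) = 1/(-137 - 2) = 1/(-139) = -1/139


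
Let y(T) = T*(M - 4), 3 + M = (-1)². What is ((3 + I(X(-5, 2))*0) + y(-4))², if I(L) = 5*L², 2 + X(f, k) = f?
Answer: 729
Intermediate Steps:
X(f, k) = -2 + f
M = -2 (M = -3 + (-1)² = -3 + 1 = -2)
y(T) = -6*T (y(T) = T*(-2 - 4) = T*(-6) = -6*T)
((3 + I(X(-5, 2))*0) + y(-4))² = ((3 + (5*(-2 - 5)²)*0) - 6*(-4))² = ((3 + (5*(-7)²)*0) + 24)² = ((3 + (5*49)*0) + 24)² = ((3 + 245*0) + 24)² = ((3 + 0) + 24)² = (3 + 24)² = 27² = 729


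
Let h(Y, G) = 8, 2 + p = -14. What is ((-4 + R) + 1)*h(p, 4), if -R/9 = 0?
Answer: -24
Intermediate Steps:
p = -16 (p = -2 - 14 = -16)
R = 0 (R = -9*0 = 0)
((-4 + R) + 1)*h(p, 4) = ((-4 + 0) + 1)*8 = (-4 + 1)*8 = -3*8 = -24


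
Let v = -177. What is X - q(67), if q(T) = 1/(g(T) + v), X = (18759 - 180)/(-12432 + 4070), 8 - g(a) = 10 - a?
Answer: -1036243/468272 ≈ -2.2129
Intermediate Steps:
g(a) = -2 + a (g(a) = 8 - (10 - a) = 8 + (-10 + a) = -2 + a)
X = -18579/8362 (X = 18579/(-8362) = 18579*(-1/8362) = -18579/8362 ≈ -2.2218)
q(T) = 1/(-179 + T) (q(T) = 1/((-2 + T) - 177) = 1/(-179 + T))
X - q(67) = -18579/8362 - 1/(-179 + 67) = -18579/8362 - 1/(-112) = -18579/8362 - 1*(-1/112) = -18579/8362 + 1/112 = -1036243/468272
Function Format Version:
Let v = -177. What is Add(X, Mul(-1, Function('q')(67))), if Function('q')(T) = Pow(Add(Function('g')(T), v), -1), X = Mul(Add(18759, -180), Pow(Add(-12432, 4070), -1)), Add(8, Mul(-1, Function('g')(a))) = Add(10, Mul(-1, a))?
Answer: Rational(-1036243, 468272) ≈ -2.2129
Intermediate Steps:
Function('g')(a) = Add(-2, a) (Function('g')(a) = Add(8, Mul(-1, Add(10, Mul(-1, a)))) = Add(8, Add(-10, a)) = Add(-2, a))
X = Rational(-18579, 8362) (X = Mul(18579, Pow(-8362, -1)) = Mul(18579, Rational(-1, 8362)) = Rational(-18579, 8362) ≈ -2.2218)
Function('q')(T) = Pow(Add(-179, T), -1) (Function('q')(T) = Pow(Add(Add(-2, T), -177), -1) = Pow(Add(-179, T), -1))
Add(X, Mul(-1, Function('q')(67))) = Add(Rational(-18579, 8362), Mul(-1, Pow(Add(-179, 67), -1))) = Add(Rational(-18579, 8362), Mul(-1, Pow(-112, -1))) = Add(Rational(-18579, 8362), Mul(-1, Rational(-1, 112))) = Add(Rational(-18579, 8362), Rational(1, 112)) = Rational(-1036243, 468272)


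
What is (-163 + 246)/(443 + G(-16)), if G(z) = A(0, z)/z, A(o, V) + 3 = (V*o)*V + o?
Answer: 1328/7091 ≈ 0.18728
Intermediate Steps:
A(o, V) = -3 + o + o*V**2 (A(o, V) = -3 + ((V*o)*V + o) = -3 + (o*V**2 + o) = -3 + (o + o*V**2) = -3 + o + o*V**2)
G(z) = -3/z (G(z) = (-3 + 0 + 0*z**2)/z = (-3 + 0 + 0)/z = -3/z)
(-163 + 246)/(443 + G(-16)) = (-163 + 246)/(443 - 3/(-16)) = 83/(443 - 3*(-1/16)) = 83/(443 + 3/16) = 83/(7091/16) = 83*(16/7091) = 1328/7091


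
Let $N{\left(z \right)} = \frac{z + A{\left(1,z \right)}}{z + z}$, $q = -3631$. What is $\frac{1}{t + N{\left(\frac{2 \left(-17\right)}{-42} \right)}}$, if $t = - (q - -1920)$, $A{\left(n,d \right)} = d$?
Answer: $\frac{1}{1712} \approx 0.00058411$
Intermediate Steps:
$N{\left(z \right)} = 1$ ($N{\left(z \right)} = \frac{z + z}{z + z} = \frac{2 z}{2 z} = 2 z \frac{1}{2 z} = 1$)
$t = 1711$ ($t = - (-3631 - -1920) = - (-3631 + 1920) = \left(-1\right) \left(-1711\right) = 1711$)
$\frac{1}{t + N{\left(\frac{2 \left(-17\right)}{-42} \right)}} = \frac{1}{1711 + 1} = \frac{1}{1712}$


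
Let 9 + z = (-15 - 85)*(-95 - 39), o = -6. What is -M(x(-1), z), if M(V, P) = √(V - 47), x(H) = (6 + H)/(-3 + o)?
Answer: -2*I*√107/3 ≈ -6.8961*I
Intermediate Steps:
x(H) = -⅔ - H/9 (x(H) = (6 + H)/(-3 - 6) = (6 + H)/(-9) = (6 + H)*(-⅑) = -⅔ - H/9)
z = 13391 (z = -9 + (-15 - 85)*(-95 - 39) = -9 - 100*(-134) = -9 + 13400 = 13391)
M(V, P) = √(-47 + V)
-M(x(-1), z) = -√(-47 + (-⅔ - ⅑*(-1))) = -√(-47 + (-⅔ + ⅑)) = -√(-47 - 5/9) = -√(-428/9) = -2*I*√107/3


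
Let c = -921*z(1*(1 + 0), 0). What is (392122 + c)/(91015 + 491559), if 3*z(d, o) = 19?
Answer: 386289/582574 ≈ 0.66307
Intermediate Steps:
z(d, o) = 19/3 (z(d, o) = (⅓)*19 = 19/3)
c = -5833 (c = -921*19/3 = -5833)
(392122 + c)/(91015 + 491559) = (392122 - 5833)/(91015 + 491559) = 386289/582574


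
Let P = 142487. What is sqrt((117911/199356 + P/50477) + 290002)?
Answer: sqrt(7341618416265138904190229)/5031446406 ≈ 538.52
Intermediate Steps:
sqrt((117911/199356 + P/50477) + 290002) = sqrt((117911/199356 + 142487/50477) + 290002) = sqrt(34357431919/10062892812 + 290002) = sqrt(2918293398697543/10062892812) = sqrt(7341618416265138904190229)/5031446406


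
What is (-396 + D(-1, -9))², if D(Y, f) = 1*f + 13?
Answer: 153664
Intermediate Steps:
D(Y, f) = 13 + f (D(Y, f) = f + 13 = 13 + f)
(-396 + D(-1, -9))² = (-396 + (13 - 9))² = (-396 + 4)² = (-392)² = 153664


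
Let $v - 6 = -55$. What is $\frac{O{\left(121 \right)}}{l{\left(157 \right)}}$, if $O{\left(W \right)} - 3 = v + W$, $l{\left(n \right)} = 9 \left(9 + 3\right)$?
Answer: $\frac{25}{36} \approx 0.69444$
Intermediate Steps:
$v = -49$ ($v = 6 - 55 = -49$)
$l{\left(n \right)} = 108$ ($l{\left(n \right)} = 9 \cdot 12 = 108$)
$O{\left(W \right)} = -46 + W$ ($O{\left(W \right)} = 3 + \left(-49 + W\right) = -46 + W$)
$\frac{O{\left(121 \right)}}{l{\left(157 \right)}} = \frac{-46 + 121}{108} = 75 \cdot \frac{1}{108} = \frac{25}{36}$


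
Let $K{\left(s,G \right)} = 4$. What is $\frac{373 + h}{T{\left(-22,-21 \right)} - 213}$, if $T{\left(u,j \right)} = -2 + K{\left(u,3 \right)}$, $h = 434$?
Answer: $- \frac{807}{211} \approx -3.8246$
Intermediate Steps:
$T{\left(u,j \right)} = 2$ ($T{\left(u,j \right)} = -2 + 4 = 2$)
$\frac{373 + h}{T{\left(-22,-21 \right)} - 213} = \frac{373 + 434}{2 - 213} = \frac{807}{-211} = 807 \left(- \frac{1}{211}\right) = - \frac{807}{211}$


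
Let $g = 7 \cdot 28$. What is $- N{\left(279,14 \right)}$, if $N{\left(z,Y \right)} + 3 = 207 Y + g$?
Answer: $-3091$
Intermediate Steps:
$g = 196$
$N{\left(z,Y \right)} = 193 + 207 Y$ ($N{\left(z,Y \right)} = -3 + \left(207 Y + 196\right) = -3 + \left(196 + 207 Y\right) = 193 + 207 Y$)
$- N{\left(279,14 \right)} = - (193 + 207 \cdot 14) = - (193 + 2898) = \left(-1\right) 3091 = -3091$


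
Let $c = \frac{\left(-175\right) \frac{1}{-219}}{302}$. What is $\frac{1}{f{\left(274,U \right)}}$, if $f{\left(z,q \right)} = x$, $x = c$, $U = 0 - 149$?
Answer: $\frac{66138}{175} \approx 377.93$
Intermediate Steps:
$c = \frac{175}{66138}$ ($c = \left(-175\right) \left(- \frac{1}{219}\right) \frac{1}{302} = \frac{175}{219} \cdot \frac{1}{302} = \frac{175}{66138} \approx 0.002646$)
$U = -149$
$x = \frac{175}{66138} \approx 0.002646$
$f{\left(z,q \right)} = \frac{175}{66138}$
$\frac{1}{f{\left(274,U \right)}} = \frac{1}{\frac{175}{66138}} = \frac{66138}{175}$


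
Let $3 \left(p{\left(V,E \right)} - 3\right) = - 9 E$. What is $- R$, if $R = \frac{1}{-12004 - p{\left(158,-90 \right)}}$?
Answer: $\frac{1}{12277} \approx 8.1453 \cdot 10^{-5}$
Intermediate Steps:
$p{\left(V,E \right)} = 3 - 3 E$ ($p{\left(V,E \right)} = 3 + \frac{\left(-9\right) E}{3} = 3 - 3 E$)
$R = - \frac{1}{12277}$ ($R = \frac{1}{-12004 - \left(3 - -270\right)} = \frac{1}{-12004 - \left(3 + 270\right)} = \frac{1}{-12004 - 273} = \frac{1}{-12277} = - \frac{1}{12277} \approx -8.1453 \cdot 10^{-5}$)
$- R = \left(-1\right) \left(- \frac{1}{12277}\right) = \frac{1}{12277}$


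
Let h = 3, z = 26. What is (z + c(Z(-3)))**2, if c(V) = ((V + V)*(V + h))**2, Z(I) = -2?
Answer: 1764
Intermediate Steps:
c(V) = 4*V**2*(3 + V)**2 (c(V) = ((V + V)*(V + 3))**2 = ((2*V)*(3 + V))**2 = (2*V*(3 + V))**2 = 4*V**2*(3 + V)**2)
(z + c(Z(-3)))**2 = (26 + 4*(-2)**2*(3 - 2)**2)**2 = (26 + 4*4*1**2)**2 = (26 + 4*4*1)**2 = (26 + 16)**2 = 42**2 = 1764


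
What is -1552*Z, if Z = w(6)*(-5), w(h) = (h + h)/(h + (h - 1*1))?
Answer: 93120/11 ≈ 8465.5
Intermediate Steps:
w(h) = 2*h/(-1 + 2*h) (w(h) = (2*h)/(h + (h - 1)) = (2*h)/(h + (-1 + h)) = (2*h)/(-1 + 2*h) = 2*h/(-1 + 2*h))
Z = -60/11 (Z = (2*6/(-1 + 2*6))*(-5) = (2*6/(-1 + 12))*(-5) = (2*6/11)*(-5) = (2*6*(1/11))*(-5) = (12/11)*(-5) = -60/11 ≈ -5.4545)
-1552*Z = -1552*(-60/11) = 93120/11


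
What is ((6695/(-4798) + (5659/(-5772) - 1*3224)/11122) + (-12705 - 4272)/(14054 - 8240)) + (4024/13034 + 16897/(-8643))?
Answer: -1528888536602619161/244558805425569544 ≈ -6.2516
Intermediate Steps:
((6695/(-4798) + (5659/(-5772) - 1*3224)/11122) + (-12705 - 4272)/(14054 - 8240)) + (4024/13034 + 16897/(-8643)) = ((6695*(-1/4798) + (5659*(-1/5772) - 3224)*(1/11122)) - 16977/5814) + (4024*(1/13034) + 16897*(-1/8643)) = ((-6695/4798 + (-5659/5772 - 3224)*(1/11122)) - 16977*1/5814) + (2012/6517 - 16897/8643) = ((-6695/4798 - 18614587/5772*1/11122) - 5659/1938) - 92728033/56326431 = ((-6695/4798 - 18614587/64196184) - 5659/1938) - 92728033/56326431 = (-259553120153/154006645416 - 5659/1938) - 92728033/56326431 = -229089592210943/49744146469368 - 92728033/56326431 = -1528888536602619161/244558805425569544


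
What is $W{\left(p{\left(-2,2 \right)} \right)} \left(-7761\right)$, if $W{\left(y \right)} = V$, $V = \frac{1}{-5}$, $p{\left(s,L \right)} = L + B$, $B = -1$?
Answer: $\frac{7761}{5} \approx 1552.2$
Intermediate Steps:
$p{\left(s,L \right)} = -1 + L$ ($p{\left(s,L \right)} = L - 1 = -1 + L$)
$V = - \frac{1}{5} \approx -0.2$
$W{\left(y \right)} = - \frac{1}{5}$
$W{\left(p{\left(-2,2 \right)} \right)} \left(-7761\right) = \left(- \frac{1}{5}\right) \left(-7761\right) = \frac{7761}{5}$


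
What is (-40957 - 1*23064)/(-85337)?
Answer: 877/1169 ≈ 0.75021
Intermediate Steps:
(-40957 - 1*23064)/(-85337) = (-40957 - 23064)*(-1/85337) = -64021*(-1/85337) = 877/1169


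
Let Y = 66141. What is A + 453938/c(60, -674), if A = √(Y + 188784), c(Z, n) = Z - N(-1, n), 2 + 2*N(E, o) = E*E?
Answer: 907876/121 + 15*√1133 ≈ 8008.0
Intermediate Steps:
N(E, o) = -1 + E²/2 (N(E, o) = -1 + (E*E)/2 = -1 + E²/2)
c(Z, n) = ½ + Z (c(Z, n) = Z - (-1 + (½)*(-1)²) = Z - (-1 + (½)*1) = Z - (-1 + ½) = Z - 1*(-½) = Z + ½ = ½ + Z)
A = 15*√1133 (A = √(66141 + 188784) = √254925 = 15*√1133 ≈ 504.90)
A + 453938/c(60, -674) = 15*√1133 + 453938/(½ + 60) = 15*√1133 + 453938/(121/2) = 15*√1133 + 453938*(2/121) = 15*√1133 + 907876/121 = 907876/121 + 15*√1133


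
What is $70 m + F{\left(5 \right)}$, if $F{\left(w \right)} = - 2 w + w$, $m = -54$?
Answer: $-3785$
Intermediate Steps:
$F{\left(w \right)} = - w$
$70 m + F{\left(5 \right)} = 70 \left(-54\right) - 5 = -3780 - 5 = -3785$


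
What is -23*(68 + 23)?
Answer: -2093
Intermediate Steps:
-23*(68 + 23) = -23*91 = -2093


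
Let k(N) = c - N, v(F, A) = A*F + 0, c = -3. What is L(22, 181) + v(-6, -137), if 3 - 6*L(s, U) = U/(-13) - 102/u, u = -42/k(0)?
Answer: 451015/546 ≈ 826.04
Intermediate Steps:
v(F, A) = A*F
k(N) = -3 - N
u = 14 (u = -42/(-3 - 1*0) = -42/(-3 + 0) = -42/(-3) = -42*(-⅓) = 14)
L(s, U) = 12/7 + U/78 (L(s, U) = ½ - (U/(-13) - 102/14)/6 = ½ - (U*(-1/13) - 102*1/14)/6 = ½ - (-U/13 - 51/7)/6 = ½ - (-51/7 - U/13)/6 = ½ + (17/14 + U/78) = 12/7 + U/78)
L(22, 181) + v(-6, -137) = (12/7 + (1/78)*181) - 137*(-6) = (12/7 + 181/78) + 822 = 2203/546 + 822 = 451015/546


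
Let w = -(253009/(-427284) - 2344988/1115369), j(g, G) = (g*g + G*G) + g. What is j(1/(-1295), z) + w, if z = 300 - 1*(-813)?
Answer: 990070248664512598156901/799235447197086900 ≈ 1.2388e+6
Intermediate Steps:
z = 1113 (z = 300 + 813 = 1113)
j(g, G) = g + G² + g² (j(g, G) = (g² + G²) + g = (G² + g²) + g = g + G² + g²)
w = 1284174247913/476579327796 (w = -(253009*(-1/427284) - 2344988*1/1115369) = -(-253009/427284 - 2344988/1115369) = -1*(-1284174247913/476579327796) = 1284174247913/476579327796 ≈ 2.6946)
j(1/(-1295), z) + w = (1/(-1295) + 1113² + (1/(-1295))²) + 1284174247913/476579327796 = (-1/1295 + 1238769 + (-1/1295)²) + 1284174247913/476579327796 = (-1/1295 + 1238769 + 1/1677025) + 1284174247913/476579327796 = 2077446580931/1677025 + 1284174247913/476579327796 = 990070248664512598156901/799235447197086900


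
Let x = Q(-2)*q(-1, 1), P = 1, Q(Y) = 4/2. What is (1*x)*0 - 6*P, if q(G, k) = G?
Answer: -6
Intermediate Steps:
Q(Y) = 2 (Q(Y) = 4*(½) = 2)
x = -2 (x = 2*(-1) = -2)
(1*x)*0 - 6*P = (1*(-2))*0 - 6*1 = -2*0 - 6 = 0 - 6 = -6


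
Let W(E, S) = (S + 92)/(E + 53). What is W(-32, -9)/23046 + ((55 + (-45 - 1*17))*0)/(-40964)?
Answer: 83/483966 ≈ 0.00017150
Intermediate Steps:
W(E, S) = (92 + S)/(53 + E)
W(-32, -9)/23046 + ((55 + (-45 - 1*17))*0)/(-40964) = ((92 - 9)/(53 - 32))/23046 + ((55 + (-45 - 1*17))*0)/(-40964) = (83/21)*(1/23046) + ((55 + (-45 - 17))*0)*(-1/40964) = ((1/21)*83)*(1/23046) + ((55 - 62)*0)*(-1/40964) = (83/21)*(1/23046) - 7*0*(-1/40964) = 83/483966 + 0*(-1/40964) = 83/483966 + 0 = 83/483966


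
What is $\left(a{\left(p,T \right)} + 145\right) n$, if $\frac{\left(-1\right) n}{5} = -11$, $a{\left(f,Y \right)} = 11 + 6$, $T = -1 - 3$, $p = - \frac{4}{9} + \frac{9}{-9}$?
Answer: $8910$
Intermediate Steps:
$p = - \frac{13}{9}$ ($p = \left(-4\right) \frac{1}{9} + 9 \left(- \frac{1}{9}\right) = - \frac{4}{9} - 1 = - \frac{13}{9} \approx -1.4444$)
$T = -4$
$a{\left(f,Y \right)} = 17$
$n = 55$ ($n = \left(-5\right) \left(-11\right) = 55$)
$\left(a{\left(p,T \right)} + 145\right) n = \left(17 + 145\right) 55 = 162 \cdot 55 = 8910$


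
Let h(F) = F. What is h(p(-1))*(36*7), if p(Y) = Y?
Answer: -252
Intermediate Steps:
h(p(-1))*(36*7) = -36*7 = -1*252 = -252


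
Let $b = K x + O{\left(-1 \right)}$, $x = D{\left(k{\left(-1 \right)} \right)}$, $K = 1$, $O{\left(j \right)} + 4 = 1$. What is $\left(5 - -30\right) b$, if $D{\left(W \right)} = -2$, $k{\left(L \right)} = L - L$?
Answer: $-175$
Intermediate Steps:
$O{\left(j \right)} = -3$ ($O{\left(j \right)} = -4 + 1 = -3$)
$k{\left(L \right)} = 0$
$x = -2$
$b = -5$ ($b = 1 \left(-2\right) - 3 = -2 - 3 = -5$)
$\left(5 - -30\right) b = \left(5 - -30\right) \left(-5\right) = \left(5 + 30\right) \left(-5\right) = 35 \left(-5\right) = -175$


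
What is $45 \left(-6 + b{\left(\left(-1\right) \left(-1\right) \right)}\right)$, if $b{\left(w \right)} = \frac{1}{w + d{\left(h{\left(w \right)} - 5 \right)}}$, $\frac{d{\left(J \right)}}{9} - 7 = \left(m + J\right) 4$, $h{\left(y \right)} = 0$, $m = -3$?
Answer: $- \frac{60525}{224} \approx -270.2$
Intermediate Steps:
$d{\left(J \right)} = -45 + 36 J$ ($d{\left(J \right)} = 63 + 9 \left(-3 + J\right) 4 = 63 + 9 \left(-12 + 4 J\right) = 63 + \left(-108 + 36 J\right) = -45 + 36 J$)
$b{\left(w \right)} = \frac{1}{-225 + w}$ ($b{\left(w \right)} = \frac{1}{w + \left(-45 + 36 \left(0 - 5\right)\right)} = \frac{1}{w + \left(-45 + 36 \left(-5\right)\right)} = \frac{1}{w - 225} = \frac{1}{-225 + w}$)
$45 \left(-6 + b{\left(\left(-1\right) \left(-1\right) \right)}\right) = 45 \left(-6 + \frac{1}{-225 - -1}\right) = 45 \left(-6 + \frac{1}{-225 + 1}\right) = 45 \left(-6 + \frac{1}{-224}\right) = 45 \left(-6 - \frac{1}{224}\right) = 45 \left(- \frac{1345}{224}\right) = - \frac{60525}{224}$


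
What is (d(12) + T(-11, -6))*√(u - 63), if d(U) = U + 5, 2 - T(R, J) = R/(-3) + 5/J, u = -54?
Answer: 97*I*√13/2 ≈ 174.87*I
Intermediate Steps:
T(R, J) = 2 - 5/J + R/3 (T(R, J) = 2 - (R/(-3) + 5/J) = 2 - (R*(-⅓) + 5/J) = 2 - (-R/3 + 5/J) = 2 - (5/J - R/3) = 2 + (-5/J + R/3) = 2 - 5/J + R/3)
d(U) = 5 + U
(d(12) + T(-11, -6))*√(u - 63) = ((5 + 12) + (2 - 5/(-6) + (⅓)*(-11)))*√(-54 - 63) = (17 + (2 - 5*(-⅙) - 11/3))*√(-117) = (17 + (2 + ⅚ - 11/3))*(3*I*√13) = (17 - ⅚)*(3*I*√13) = 97*(3*I*√13)/6 = 97*I*√13/2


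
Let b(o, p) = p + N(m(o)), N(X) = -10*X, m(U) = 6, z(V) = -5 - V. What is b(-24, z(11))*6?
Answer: -456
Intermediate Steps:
b(o, p) = -60 + p (b(o, p) = p - 10*6 = p - 60 = -60 + p)
b(-24, z(11))*6 = (-60 + (-5 - 1*11))*6 = (-60 + (-5 - 11))*6 = (-60 - 16)*6 = -76*6 = -456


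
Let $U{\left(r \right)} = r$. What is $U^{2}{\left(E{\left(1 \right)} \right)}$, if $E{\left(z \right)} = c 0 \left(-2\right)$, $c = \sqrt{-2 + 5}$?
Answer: $0$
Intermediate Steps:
$c = \sqrt{3} \approx 1.732$
$E{\left(z \right)} = 0$ ($E{\left(z \right)} = \sqrt{3} \cdot 0 \left(-2\right) = 0 \left(-2\right) = 0$)
$U^{2}{\left(E{\left(1 \right)} \right)} = 0^{2} = 0$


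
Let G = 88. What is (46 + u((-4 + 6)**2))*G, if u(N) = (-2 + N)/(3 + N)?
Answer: 28512/7 ≈ 4073.1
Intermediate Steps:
u(N) = (-2 + N)/(3 + N)
(46 + u((-4 + 6)**2))*G = (46 + (-2 + (-4 + 6)**2)/(3 + (-4 + 6)**2))*88 = (46 + (-2 + 2**2)/(3 + 2**2))*88 = (46 + (-2 + 4)/(3 + 4))*88 = (46 + 2/7)*88 = (324/7)*88 = 28512/7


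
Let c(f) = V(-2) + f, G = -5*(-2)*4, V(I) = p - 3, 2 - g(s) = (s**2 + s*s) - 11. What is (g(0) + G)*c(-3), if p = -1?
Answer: -371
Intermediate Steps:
g(s) = 13 - 2*s**2 (g(s) = 2 - ((s**2 + s*s) - 11) = 2 - ((s**2 + s**2) - 11) = 2 - (2*s**2 - 11) = 2 - (-11 + 2*s**2) = 2 + (11 - 2*s**2) = 13 - 2*s**2)
V(I) = -4 (V(I) = -1 - 3 = -4)
G = 40 (G = 10*4 = 40)
c(f) = -4 + f
(g(0) + G)*c(-3) = ((13 - 2*0**2) + 40)*(-4 - 3) = ((13 - 2*0) + 40)*(-7) = ((13 + 0) + 40)*(-7) = (13 + 40)*(-7) = 53*(-7) = -371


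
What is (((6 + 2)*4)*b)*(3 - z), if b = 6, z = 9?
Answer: -1152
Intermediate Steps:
(((6 + 2)*4)*b)*(3 - z) = (((6 + 2)*4)*6)*(3 - 1*9) = ((8*4)*6)*(3 - 9) = (32*6)*(-6) = 192*(-6) = -1152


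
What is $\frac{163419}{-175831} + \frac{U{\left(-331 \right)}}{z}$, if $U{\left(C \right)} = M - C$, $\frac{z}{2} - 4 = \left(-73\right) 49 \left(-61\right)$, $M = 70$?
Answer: $- \frac{71245870207}{76733000062} \approx -0.92849$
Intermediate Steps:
$z = 436402$ ($z = 8 + 2 \left(-73\right) 49 \left(-61\right) = 8 + 2 \left(\left(-3577\right) \left(-61\right)\right) = 8 + 2 \cdot 218197 = 8 + 436394 = 436402$)
$U{\left(C \right)} = 70 - C$
$\frac{163419}{-175831} + \frac{U{\left(-331 \right)}}{z} = \frac{163419}{-175831} + \frac{70 - -331}{436402} = 163419 \left(- \frac{1}{175831}\right) + \left(70 + 331\right) \frac{1}{436402} = - \frac{163419}{175831} + 401 \cdot \frac{1}{436402} = - \frac{163419}{175831} + \frac{401}{436402} = - \frac{71245870207}{76733000062}$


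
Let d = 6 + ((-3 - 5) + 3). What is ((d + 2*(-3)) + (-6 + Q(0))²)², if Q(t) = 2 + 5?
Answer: 16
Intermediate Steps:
Q(t) = 7
d = 1 (d = 6 + (-8 + 3) = 6 - 5 = 1)
((d + 2*(-3)) + (-6 + Q(0))²)² = ((1 + 2*(-3)) + (-6 + 7)²)² = ((1 - 6) + 1²)² = (-5 + 1)² = (-4)² = 16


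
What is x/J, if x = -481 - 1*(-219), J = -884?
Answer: 131/442 ≈ 0.29638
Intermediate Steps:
x = -262 (x = -481 + 219 = -262)
x/J = -262/(-884) = -262*(-1/884) = 131/442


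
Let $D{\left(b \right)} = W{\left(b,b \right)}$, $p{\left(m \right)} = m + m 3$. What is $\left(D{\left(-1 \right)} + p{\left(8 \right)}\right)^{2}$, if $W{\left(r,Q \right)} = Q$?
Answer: $961$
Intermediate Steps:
$p{\left(m \right)} = 4 m$ ($p{\left(m \right)} = m + 3 m = 4 m$)
$D{\left(b \right)} = b$
$\left(D{\left(-1 \right)} + p{\left(8 \right)}\right)^{2} = \left(-1 + 4 \cdot 8\right)^{2} = \left(-1 + 32\right)^{2} = 31^{2} = 961$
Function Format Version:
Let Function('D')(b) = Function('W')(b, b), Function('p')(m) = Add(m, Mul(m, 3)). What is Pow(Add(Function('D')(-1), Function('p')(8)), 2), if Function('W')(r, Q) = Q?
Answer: 961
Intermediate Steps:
Function('p')(m) = Mul(4, m) (Function('p')(m) = Add(m, Mul(3, m)) = Mul(4, m))
Function('D')(b) = b
Pow(Add(Function('D')(-1), Function('p')(8)), 2) = Pow(Add(-1, Mul(4, 8)), 2) = Pow(Add(-1, 32), 2) = Pow(31, 2) = 961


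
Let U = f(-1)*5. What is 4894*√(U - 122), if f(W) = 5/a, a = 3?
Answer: 4894*I*√1023/3 ≈ 52177.0*I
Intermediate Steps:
f(W) = 5/3
U = 25/3 (U = (5/3)*5 = 25/3 ≈ 8.3333)
4894*√(U - 122) = 4894*√(25/3 - 122) = 4894*√(-341/3) = 4894*(I*√1023/3) = 4894*I*√1023/3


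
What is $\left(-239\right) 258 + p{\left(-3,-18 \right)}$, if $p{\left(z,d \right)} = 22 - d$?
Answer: $-61622$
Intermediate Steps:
$\left(-239\right) 258 + p{\left(-3,-18 \right)} = \left(-239\right) 258 + \left(22 - -18\right) = -61662 + \left(22 + 18\right) = -61662 + 40 = -61622$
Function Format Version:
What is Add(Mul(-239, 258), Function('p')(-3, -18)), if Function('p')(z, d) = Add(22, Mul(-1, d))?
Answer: -61622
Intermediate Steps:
Add(Mul(-239, 258), Function('p')(-3, -18)) = Add(Mul(-239, 258), Add(22, Mul(-1, -18))) = Add(-61662, Add(22, 18)) = Add(-61662, 40) = -61622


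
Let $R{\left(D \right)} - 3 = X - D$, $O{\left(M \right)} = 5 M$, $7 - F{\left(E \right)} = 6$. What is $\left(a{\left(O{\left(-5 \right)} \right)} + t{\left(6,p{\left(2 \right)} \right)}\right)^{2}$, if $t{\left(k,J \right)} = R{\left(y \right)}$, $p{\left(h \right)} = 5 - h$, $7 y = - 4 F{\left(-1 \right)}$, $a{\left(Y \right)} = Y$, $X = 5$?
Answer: $\frac{13225}{49} \approx 269.9$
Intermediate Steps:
$F{\left(E \right)} = 1$ ($F{\left(E \right)} = 7 - 6 = 1$)
$y = - \frac{4}{7}$ ($y = \frac{\left(-4\right) 1}{7} = \frac{1}{7} \left(-4\right) = - \frac{4}{7} \approx -0.57143$)
$R{\left(D \right)} = 8 - D$ ($R{\left(D \right)} = 3 - \left(-5 + D\right) = 8 - D$)
$t{\left(k,J \right)} = \frac{60}{7}$ ($t{\left(k,J \right)} = 8 - - \frac{4}{7} = 8 + \frac{4}{7} = \frac{60}{7}$)
$\left(a{\left(O{\left(-5 \right)} \right)} + t{\left(6,p{\left(2 \right)} \right)}\right)^{2} = \left(5 \left(-5\right) + \frac{60}{7}\right)^{2} = \left(-25 + \frac{60}{7}\right)^{2} = \left(- \frac{115}{7}\right)^{2} = \frac{13225}{49}$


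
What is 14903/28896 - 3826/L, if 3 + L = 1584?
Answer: -4142593/2175456 ≈ -1.9042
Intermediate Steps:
L = 1581 (L = -3 + 1584 = 1581)
14903/28896 - 3826/L = 14903/28896 - 3826/1581 = 14903*(1/28896) - 3826*1/1581 = 2129/4128 - 3826/1581 = -4142593/2175456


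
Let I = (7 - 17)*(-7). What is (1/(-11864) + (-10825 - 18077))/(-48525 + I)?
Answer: 342893329/574870120 ≈ 0.59647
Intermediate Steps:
I = 70 (I = -10*(-7) = 70)
(1/(-11864) + (-10825 - 18077))/(-48525 + I) = (1/(-11864) + (-10825 - 18077))/(-48525 + 70) = (-1/11864 - 28902)/(-48455) = -342893329/11864*(-1/48455) = 342893329/574870120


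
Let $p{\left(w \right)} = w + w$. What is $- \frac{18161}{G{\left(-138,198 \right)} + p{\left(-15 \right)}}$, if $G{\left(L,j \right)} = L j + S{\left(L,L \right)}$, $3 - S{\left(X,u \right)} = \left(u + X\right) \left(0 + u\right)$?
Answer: $\frac{1651}{5949} \approx 0.27753$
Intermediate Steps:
$S{\left(X,u \right)} = 3 - u \left(X + u\right)$ ($S{\left(X,u \right)} = 3 - \left(u + X\right) \left(0 + u\right) = 3 - \left(X + u\right) u = 3 - u \left(X + u\right)$)
$p{\left(w \right)} = 2 w$
$G{\left(L,j \right)} = 3 - 2 L^{2} + L j$ ($G{\left(L,j \right)} = L j - \left(-3 + L^{2} + L L\right) = L j - \left(-3 + 2 L^{2}\right) = 3 - 2 L^{2} + L j$)
$- \frac{18161}{G{\left(-138,198 \right)} + p{\left(-15 \right)}} = - \frac{18161}{\left(3 - 2 \left(-138\right)^{2} - 27324\right) + 2 \left(-15\right)} = - \frac{18161}{\left(3 - 38088 - 27324\right) - 30} = - \frac{18161}{-65409 - 30} = - \frac{18161}{-65439} = \left(-18161\right) \left(- \frac{1}{65439}\right) = \frac{1651}{5949}$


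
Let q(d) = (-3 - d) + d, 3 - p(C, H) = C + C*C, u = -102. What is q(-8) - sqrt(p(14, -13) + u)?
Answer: -3 - I*sqrt(309) ≈ -3.0 - 17.578*I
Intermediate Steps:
p(C, H) = 3 - C - C**2 (p(C, H) = 3 - (C + C*C) = 3 - (C + C**2) = 3 + (-C - C**2) = 3 - C - C**2)
q(d) = -3
q(-8) - sqrt(p(14, -13) + u) = -3 - sqrt((3 - 1*14 - 1*14**2) - 102) = -3 - sqrt((3 - 14 - 1*196) - 102) = -3 - sqrt((3 - 14 - 196) - 102) = -3 - sqrt(-207 - 102) = -3 - sqrt(-309) = -3 - I*sqrt(309)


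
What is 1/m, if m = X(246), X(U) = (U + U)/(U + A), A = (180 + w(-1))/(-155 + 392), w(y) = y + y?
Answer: 14620/29151 ≈ 0.50153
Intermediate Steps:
w(y) = 2*y
A = 178/237 (A = (180 + 2*(-1))/(-155 + 392) = (180 - 2)/237 = 178*(1/237) = 178/237 ≈ 0.75105)
X(U) = 2*U/(178/237 + U) (X(U) = (U + U)/(U + 178/237) = (2*U)/(178/237 + U) = 2*U/(178/237 + U))
m = 29151/14620 (m = 474*246/(178 + 237*246) = 474*246/(178 + 58302) = 474*246/58480 = 474*246*(1/58480) = 29151/14620 ≈ 1.9939)
1/m = 1/(29151/14620) = 14620/29151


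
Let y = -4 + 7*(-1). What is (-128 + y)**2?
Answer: 19321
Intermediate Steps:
y = -11 (y = -4 - 7 = -11)
(-128 + y)**2 = (-128 - 11)**2 = (-139)**2 = 19321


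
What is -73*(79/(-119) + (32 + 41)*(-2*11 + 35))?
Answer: -8238196/119 ≈ -69229.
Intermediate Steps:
-73*(79/(-119) + (32 + 41)*(-2*11 + 35)) = -73*(79*(-1/119) + 73*(-22 + 35)) = -73*(-79/119 + 73*13) = -73*(-79/119 + 949) = -73*112852/119 = -8238196/119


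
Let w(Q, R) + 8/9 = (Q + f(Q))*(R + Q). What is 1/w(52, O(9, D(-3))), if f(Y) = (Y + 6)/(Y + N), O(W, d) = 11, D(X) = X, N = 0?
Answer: 234/782819 ≈ 0.00029892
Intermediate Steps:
f(Y) = (6 + Y)/Y (f(Y) = (Y + 6)/(Y + 0) = (6 + Y)/Y)
w(Q, R) = -8/9 + (Q + R)*(Q + (6 + Q)/Q) (w(Q, R) = -8/9 + (Q + (6 + Q)/Q)*(R + Q) = -8/9 + (Q + (6 + Q)/Q)*(Q + R) = -8/9 + (Q + R)*(Q + (6 + Q)/Q))
1/w(52, O(9, D(-3))) = 1/(46/9 + 52 + 11 + 52² + 52*11 + 6*11/52) = 1/(46/9 + 52 + 11 + 2704 + 572 + 6*11*(1/52)) = 1/(46/9 + 52 + 11 + 2704 + 572 + 33/26) = 1/(782819/234) = 234/782819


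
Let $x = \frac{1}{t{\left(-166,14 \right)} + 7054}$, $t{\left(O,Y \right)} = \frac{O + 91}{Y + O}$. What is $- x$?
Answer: $- \frac{152}{1072283} \approx -0.00014175$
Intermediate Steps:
$t{\left(O,Y \right)} = \frac{91 + O}{O + Y}$
$x = \frac{152}{1072283}$ ($x = \frac{1}{\frac{91 - 166}{-166 + 14} + 7054} = \frac{1}{\frac{1}{-152} \left(-75\right) + 7054} = \frac{1}{\left(- \frac{1}{152}\right) \left(-75\right) + 7054} = \frac{1}{\frac{75}{152} + 7054} = \frac{1}{\frac{1072283}{152}} = \frac{152}{1072283} \approx 0.00014175$)
$- x = \left(-1\right) \frac{152}{1072283} = - \frac{152}{1072283}$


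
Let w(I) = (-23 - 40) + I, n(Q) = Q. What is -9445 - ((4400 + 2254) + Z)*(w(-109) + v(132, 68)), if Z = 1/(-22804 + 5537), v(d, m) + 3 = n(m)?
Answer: 12130637204/17267 ≈ 7.0253e+5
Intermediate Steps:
v(d, m) = -3 + m
Z = -1/17267 (Z = 1/(-17267) = -1/17267 ≈ -5.7914e-5)
w(I) = -63 + I
-9445 - ((4400 + 2254) + Z)*(w(-109) + v(132, 68)) = -9445 - ((4400 + 2254) - 1/17267)*((-63 - 109) + (-3 + 68)) = -9445 - (6654 - 1/17267)*(-172 + 65) = -9445 - 114894617*(-107)/17267 = -9445 - 1*(-12293724019/17267) = -9445 + 12293724019/17267 = 12130637204/17267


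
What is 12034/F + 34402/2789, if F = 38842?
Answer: 684902655/54165169 ≈ 12.645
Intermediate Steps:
12034/F + 34402/2789 = 12034/38842 + 34402/2789 = 12034*(1/38842) + 34402*(1/2789) = 6017/19421 + 34402/2789 = 684902655/54165169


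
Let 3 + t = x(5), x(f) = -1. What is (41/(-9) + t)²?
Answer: 5929/81 ≈ 73.198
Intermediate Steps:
t = -4 (t = -3 - 1 = -4)
(41/(-9) + t)² = (41/(-9) - 4)² = (41*(-⅑) - 4)² = (-41/9 - 4)² = (-77/9)² = 5929/81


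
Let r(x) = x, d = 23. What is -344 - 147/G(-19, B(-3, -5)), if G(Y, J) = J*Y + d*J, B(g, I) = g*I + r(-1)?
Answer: -2773/8 ≈ -346.63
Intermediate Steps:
B(g, I) = -1 + I*g (B(g, I) = g*I - 1 = I*g - 1 = -1 + I*g)
G(Y, J) = 23*J + J*Y (G(Y, J) = J*Y + 23*J = 23*J + J*Y)
-344 - 147/G(-19, B(-3, -5)) = -344 - 147/((-1 - 5*(-3))*(23 - 19)) = -344 - 147/((-1 + 15)*4) = -344 - 147/(14*4) = -344 - 147/56 = -344 - 1*21/8 = -344 - 21/8 = -2773/8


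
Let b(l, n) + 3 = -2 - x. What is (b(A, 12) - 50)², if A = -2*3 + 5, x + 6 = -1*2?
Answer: 2209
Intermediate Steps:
x = -8 (x = -6 - 1*2 = -6 - 2 = -8)
A = -1 (A = -6 + 5 = -1)
b(l, n) = 3 (b(l, n) = -3 + (-2 - 1*(-8)) = -3 + (-2 + 8) = -3 + 6 = 3)
(b(A, 12) - 50)² = (3 - 50)² = (-47)² = 2209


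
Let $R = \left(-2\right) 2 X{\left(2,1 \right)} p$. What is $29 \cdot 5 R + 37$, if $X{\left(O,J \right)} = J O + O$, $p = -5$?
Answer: $11637$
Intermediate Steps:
$X{\left(O,J \right)} = O + J O$
$R = 80$ ($R = \left(-2\right) 2 \cdot 2 \left(1 + 1\right) \left(-5\right) = - 4 \cdot 2 \cdot 2 \left(-5\right) = \left(-4\right) 4 \left(-5\right) = \left(-16\right) \left(-5\right) = 80$)
$29 \cdot 5 R + 37 = 29 \cdot 5 \cdot 80 + 37 = 29 \cdot 400 + 37 = 11600 + 37 = 11637$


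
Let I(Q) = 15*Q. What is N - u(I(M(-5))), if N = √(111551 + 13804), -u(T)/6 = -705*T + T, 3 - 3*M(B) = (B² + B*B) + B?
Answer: 887040 + √125355 ≈ 8.8739e+5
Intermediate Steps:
M(B) = 1 - 2*B²/3 - B/3 (M(B) = 1 - ((B² + B*B) + B)/3 = 1 - ((B² + B²) + B)/3 = 1 - (2*B² + B)/3 = 1 - (B + 2*B²)/3 = 1 + (-2*B²/3 - B/3) = 1 - 2*B²/3 - B/3)
u(T) = 4224*T (u(T) = -6*(-705*T + T) = -(-4224)*T = 4224*T)
N = √125355 ≈ 354.06
N - u(I(M(-5))) = √125355 - 4224*15*(1 - ⅔*(-5)² - ⅓*(-5)) = √125355 - 4224*15*(1 - ⅔*25 + 5/3) = √125355 - 4224*15*(1 - 50/3 + 5/3) = √125355 - 4224*15*(-14) = √125355 - 4224*(-210) = √125355 - 1*(-887040) = √125355 + 887040 = 887040 + √125355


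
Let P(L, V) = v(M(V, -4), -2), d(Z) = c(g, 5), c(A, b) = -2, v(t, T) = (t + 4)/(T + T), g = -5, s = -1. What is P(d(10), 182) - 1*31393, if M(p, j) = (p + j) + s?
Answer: -125753/4 ≈ -31438.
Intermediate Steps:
M(p, j) = -1 + j + p (M(p, j) = (p + j) - 1 = (j + p) - 1 = -1 + j + p)
v(t, T) = (4 + t)/(2*T) (v(t, T) = (4 + t)/((2*T)) = (4 + t)*(1/(2*T)) = (4 + t)/(2*T))
d(Z) = -2
P(L, V) = 1/4 - V/4 (P(L, V) = (1/2)*(4 + (-1 - 4 + V))/(-2) = (1/2)*(-1/2)*(4 + (-5 + V)) = (1/2)*(-1/2)*(-1 + V) = 1/4 - V/4)
P(d(10), 182) - 1*31393 = (1/4 - 1/4*182) - 1*31393 = (1/4 - 91/2) - 31393 = -181/4 - 31393 = -125753/4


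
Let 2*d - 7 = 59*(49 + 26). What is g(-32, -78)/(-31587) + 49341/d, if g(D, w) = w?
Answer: 519569005/23332264 ≈ 22.268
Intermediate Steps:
d = 2216 (d = 7/2 + (59*(49 + 26))/2 = 7/2 + (59*75)/2 = 7/2 + (1/2)*4425 = 7/2 + 4425/2 = 2216)
g(-32, -78)/(-31587) + 49341/d = -78/(-31587) + 49341/2216 = -78*(-1/31587) + 49341*(1/2216) = 26/10529 + 49341/2216 = 519569005/23332264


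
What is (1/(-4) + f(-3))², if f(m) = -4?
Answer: 289/16 ≈ 18.063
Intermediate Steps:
(1/(-4) + f(-3))² = (1/(-4) - 4)² = (-¼ - 4)² = (-17/4)² = 289/16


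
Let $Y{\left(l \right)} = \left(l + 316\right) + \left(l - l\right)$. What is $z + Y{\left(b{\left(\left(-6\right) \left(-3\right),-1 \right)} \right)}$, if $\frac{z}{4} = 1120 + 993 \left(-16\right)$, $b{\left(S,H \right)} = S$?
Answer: $-58738$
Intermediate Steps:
$Y{\left(l \right)} = 316 + l$ ($Y{\left(l \right)} = \left(316 + l\right) + 0 = 316 + l$)
$z = -59072$ ($z = 4 \left(1120 + 993 \left(-16\right)\right) = 4 \left(1120 - 15888\right) = 4 \left(-14768\right) = -59072$)
$z + Y{\left(b{\left(\left(-6\right) \left(-3\right),-1 \right)} \right)} = -59072 + \left(316 - -18\right) = -59072 + \left(316 + 18\right) = -59072 + 334 = -58738$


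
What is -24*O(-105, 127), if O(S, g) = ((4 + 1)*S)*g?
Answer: 1600200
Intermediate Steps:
O(S, g) = 5*S*g (O(S, g) = (5*S)*g = 5*S*g)
-24*O(-105, 127) = -120*(-105)*127 = -24*(-66675) = 1600200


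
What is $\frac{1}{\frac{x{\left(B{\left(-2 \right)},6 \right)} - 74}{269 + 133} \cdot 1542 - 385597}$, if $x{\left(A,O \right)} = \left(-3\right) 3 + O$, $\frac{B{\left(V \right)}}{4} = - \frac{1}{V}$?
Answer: $- \frac{67}{25854788} \approx -2.5914 \cdot 10^{-6}$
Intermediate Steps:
$B{\left(V \right)} = - \frac{4}{V}$ ($B{\left(V \right)} = 4 \left(- \frac{1}{V}\right) = - \frac{4}{V}$)
$x{\left(A,O \right)} = -9 + O$
$\frac{1}{\frac{x{\left(B{\left(-2 \right)},6 \right)} - 74}{269 + 133} \cdot 1542 - 385597} = \frac{1}{\frac{\left(-9 + 6\right) - 74}{269 + 133} \cdot 1542 - 385597} = \frac{1}{\frac{-3 - 74}{402} \cdot 1542 - 385597} = \frac{1}{\left(-77\right) \frac{1}{402} \cdot 1542 - 385597} = \frac{1}{\left(- \frac{77}{402}\right) 1542 - 385597} = \frac{1}{- \frac{19789}{67} - 385597} = \frac{1}{- \frac{25854788}{67}} = - \frac{67}{25854788}$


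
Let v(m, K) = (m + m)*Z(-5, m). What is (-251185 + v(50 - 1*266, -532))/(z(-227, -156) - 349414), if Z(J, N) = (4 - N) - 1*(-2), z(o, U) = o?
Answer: 347089/349641 ≈ 0.99270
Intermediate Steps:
Z(J, N) = 6 - N (Z(J, N) = (4 - N) + 2 = 6 - N)
v(m, K) = 2*m*(6 - m) (v(m, K) = (m + m)*(6 - m) = (2*m)*(6 - m) = 2*m*(6 - m))
(-251185 + v(50 - 1*266, -532))/(z(-227, -156) - 349414) = (-251185 + 2*(50 - 1*266)*(6 - (50 - 1*266)))/(-227 - 349414) = (-251185 + 2*(50 - 266)*(6 - (50 - 266)))/(-349641) = (-251185 + 2*(-216)*(6 - 1*(-216)))*(-1/349641) = (-251185 + 2*(-216)*(6 + 216))*(-1/349641) = (-251185 + 2*(-216)*222)*(-1/349641) = (-251185 - 95904)*(-1/349641) = -347089*(-1/349641) = 347089/349641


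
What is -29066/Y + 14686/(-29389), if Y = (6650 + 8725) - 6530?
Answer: -984118344/259945705 ≈ -3.7859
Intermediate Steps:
Y = 8845 (Y = 15375 - 6530 = 8845)
-29066/Y + 14686/(-29389) = -29066/8845 + 14686/(-29389) = -29066*1/8845 + 14686*(-1/29389) = -29066/8845 - 14686/29389 = -984118344/259945705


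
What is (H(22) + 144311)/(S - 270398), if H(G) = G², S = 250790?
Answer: -48265/6536 ≈ -7.3845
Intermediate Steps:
(H(22) + 144311)/(S - 270398) = (22² + 144311)/(250790 - 270398) = (484 + 144311)/(-19608) = 144795*(-1/19608) = -48265/6536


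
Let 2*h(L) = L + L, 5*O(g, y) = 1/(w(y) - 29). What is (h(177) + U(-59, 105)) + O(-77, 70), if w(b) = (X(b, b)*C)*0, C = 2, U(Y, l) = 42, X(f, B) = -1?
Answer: 31754/145 ≈ 218.99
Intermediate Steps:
w(b) = 0 (w(b) = -1*2*0 = -2*0 = 0)
O(g, y) = -1/145 (O(g, y) = 1/(5*(0 - 29)) = (1/5)/(-29) = (1/5)*(-1/29) = -1/145)
h(L) = L (h(L) = (L + L)/2 = (2*L)/2 = L)
(h(177) + U(-59, 105)) + O(-77, 70) = (177 + 42) - 1/145 = 219 - 1/145 = 31754/145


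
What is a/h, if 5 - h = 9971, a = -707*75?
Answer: 17675/3322 ≈ 5.3206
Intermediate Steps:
a = -53025
h = -9966 (h = 5 - 1*9971 = 5 - 9971 = -9966)
a/h = -53025/(-9966) = -53025*(-1/9966) = 17675/3322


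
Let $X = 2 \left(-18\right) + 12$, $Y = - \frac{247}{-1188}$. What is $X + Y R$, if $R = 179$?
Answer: $\frac{15701}{1188} \approx 13.216$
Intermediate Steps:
$Y = \frac{247}{1188}$ ($Y = \left(-247\right) \left(- \frac{1}{1188}\right) = \frac{247}{1188} \approx 0.20791$)
$X = -24$ ($X = -36 + 12 = -24$)
$X + Y R = -24 + \frac{247}{1188} \cdot 179 = -24 + \frac{44213}{1188} = \frac{15701}{1188}$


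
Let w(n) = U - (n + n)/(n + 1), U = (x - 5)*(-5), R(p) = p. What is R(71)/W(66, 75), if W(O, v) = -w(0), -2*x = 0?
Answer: -71/25 ≈ -2.8400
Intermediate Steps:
x = 0 (x = -½*0 = 0)
U = 25 (U = (0 - 5)*(-5) = -5*(-5) = 25)
w(n) = 25 - 2*n/(1 + n) (w(n) = 25 - (n + n)/(n + 1) = 25 - 2*n/(1 + n))
W(O, v) = -25 (W(O, v) = -(25 + 23*0)/(1 + 0) = -(25 + 0)/1 = -25)
R(71)/W(66, 75) = 71/(-25) = 71*(-1/25) = -71/25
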